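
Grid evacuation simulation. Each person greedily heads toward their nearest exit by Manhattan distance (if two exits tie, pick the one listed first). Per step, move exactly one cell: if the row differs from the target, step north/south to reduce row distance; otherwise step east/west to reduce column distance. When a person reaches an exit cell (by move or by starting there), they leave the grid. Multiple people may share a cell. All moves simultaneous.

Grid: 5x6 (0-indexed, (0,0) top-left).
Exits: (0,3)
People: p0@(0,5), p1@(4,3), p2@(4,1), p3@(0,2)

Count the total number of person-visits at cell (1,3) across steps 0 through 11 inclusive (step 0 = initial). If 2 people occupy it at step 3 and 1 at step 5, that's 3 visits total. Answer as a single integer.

Step 0: p0@(0,5) p1@(4,3) p2@(4,1) p3@(0,2) -> at (1,3): 0 [-], cum=0
Step 1: p0@(0,4) p1@(3,3) p2@(3,1) p3@ESC -> at (1,3): 0 [-], cum=0
Step 2: p0@ESC p1@(2,3) p2@(2,1) p3@ESC -> at (1,3): 0 [-], cum=0
Step 3: p0@ESC p1@(1,3) p2@(1,1) p3@ESC -> at (1,3): 1 [p1], cum=1
Step 4: p0@ESC p1@ESC p2@(0,1) p3@ESC -> at (1,3): 0 [-], cum=1
Step 5: p0@ESC p1@ESC p2@(0,2) p3@ESC -> at (1,3): 0 [-], cum=1
Step 6: p0@ESC p1@ESC p2@ESC p3@ESC -> at (1,3): 0 [-], cum=1
Total visits = 1

Answer: 1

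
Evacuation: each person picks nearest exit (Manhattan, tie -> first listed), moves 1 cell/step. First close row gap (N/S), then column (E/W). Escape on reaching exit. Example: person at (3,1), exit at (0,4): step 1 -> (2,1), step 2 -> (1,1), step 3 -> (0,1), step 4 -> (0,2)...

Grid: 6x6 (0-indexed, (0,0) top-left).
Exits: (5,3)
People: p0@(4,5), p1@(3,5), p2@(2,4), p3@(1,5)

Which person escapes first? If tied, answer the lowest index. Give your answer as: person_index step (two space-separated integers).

Step 1: p0:(4,5)->(5,5) | p1:(3,5)->(4,5) | p2:(2,4)->(3,4) | p3:(1,5)->(2,5)
Step 2: p0:(5,5)->(5,4) | p1:(4,5)->(5,5) | p2:(3,4)->(4,4) | p3:(2,5)->(3,5)
Step 3: p0:(5,4)->(5,3)->EXIT | p1:(5,5)->(5,4) | p2:(4,4)->(5,4) | p3:(3,5)->(4,5)
Step 4: p0:escaped | p1:(5,4)->(5,3)->EXIT | p2:(5,4)->(5,3)->EXIT | p3:(4,5)->(5,5)
Step 5: p0:escaped | p1:escaped | p2:escaped | p3:(5,5)->(5,4)
Step 6: p0:escaped | p1:escaped | p2:escaped | p3:(5,4)->(5,3)->EXIT
Exit steps: [3, 4, 4, 6]
First to escape: p0 at step 3

Answer: 0 3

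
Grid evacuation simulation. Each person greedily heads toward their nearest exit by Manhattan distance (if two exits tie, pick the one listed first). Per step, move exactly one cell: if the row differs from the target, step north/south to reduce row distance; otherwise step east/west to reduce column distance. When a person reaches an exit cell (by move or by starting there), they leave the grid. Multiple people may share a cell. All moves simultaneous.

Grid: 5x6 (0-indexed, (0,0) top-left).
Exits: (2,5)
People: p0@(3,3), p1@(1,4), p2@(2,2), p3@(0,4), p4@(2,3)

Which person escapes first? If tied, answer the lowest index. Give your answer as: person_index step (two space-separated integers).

Answer: 1 2

Derivation:
Step 1: p0:(3,3)->(2,3) | p1:(1,4)->(2,4) | p2:(2,2)->(2,3) | p3:(0,4)->(1,4) | p4:(2,3)->(2,4)
Step 2: p0:(2,3)->(2,4) | p1:(2,4)->(2,5)->EXIT | p2:(2,3)->(2,4) | p3:(1,4)->(2,4) | p4:(2,4)->(2,5)->EXIT
Step 3: p0:(2,4)->(2,5)->EXIT | p1:escaped | p2:(2,4)->(2,5)->EXIT | p3:(2,4)->(2,5)->EXIT | p4:escaped
Exit steps: [3, 2, 3, 3, 2]
First to escape: p1 at step 2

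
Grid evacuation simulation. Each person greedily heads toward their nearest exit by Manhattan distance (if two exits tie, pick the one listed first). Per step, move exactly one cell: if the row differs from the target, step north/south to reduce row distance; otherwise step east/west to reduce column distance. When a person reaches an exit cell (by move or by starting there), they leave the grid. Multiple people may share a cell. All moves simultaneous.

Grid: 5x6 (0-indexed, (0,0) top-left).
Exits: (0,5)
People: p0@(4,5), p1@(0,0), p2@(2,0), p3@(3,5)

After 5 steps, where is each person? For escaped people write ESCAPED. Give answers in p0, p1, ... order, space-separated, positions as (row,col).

Step 1: p0:(4,5)->(3,5) | p1:(0,0)->(0,1) | p2:(2,0)->(1,0) | p3:(3,5)->(2,5)
Step 2: p0:(3,5)->(2,5) | p1:(0,1)->(0,2) | p2:(1,0)->(0,0) | p3:(2,5)->(1,5)
Step 3: p0:(2,5)->(1,5) | p1:(0,2)->(0,3) | p2:(0,0)->(0,1) | p3:(1,5)->(0,5)->EXIT
Step 4: p0:(1,5)->(0,5)->EXIT | p1:(0,3)->(0,4) | p2:(0,1)->(0,2) | p3:escaped
Step 5: p0:escaped | p1:(0,4)->(0,5)->EXIT | p2:(0,2)->(0,3) | p3:escaped

ESCAPED ESCAPED (0,3) ESCAPED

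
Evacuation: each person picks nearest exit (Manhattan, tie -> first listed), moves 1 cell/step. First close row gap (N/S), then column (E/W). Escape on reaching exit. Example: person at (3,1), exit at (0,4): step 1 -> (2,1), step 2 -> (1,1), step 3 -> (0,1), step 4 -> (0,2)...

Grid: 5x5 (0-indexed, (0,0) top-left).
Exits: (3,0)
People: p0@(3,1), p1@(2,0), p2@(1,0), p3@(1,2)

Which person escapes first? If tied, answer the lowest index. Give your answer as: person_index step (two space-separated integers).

Step 1: p0:(3,1)->(3,0)->EXIT | p1:(2,0)->(3,0)->EXIT | p2:(1,0)->(2,0) | p3:(1,2)->(2,2)
Step 2: p0:escaped | p1:escaped | p2:(2,0)->(3,0)->EXIT | p3:(2,2)->(3,2)
Step 3: p0:escaped | p1:escaped | p2:escaped | p3:(3,2)->(3,1)
Step 4: p0:escaped | p1:escaped | p2:escaped | p3:(3,1)->(3,0)->EXIT
Exit steps: [1, 1, 2, 4]
First to escape: p0 at step 1

Answer: 0 1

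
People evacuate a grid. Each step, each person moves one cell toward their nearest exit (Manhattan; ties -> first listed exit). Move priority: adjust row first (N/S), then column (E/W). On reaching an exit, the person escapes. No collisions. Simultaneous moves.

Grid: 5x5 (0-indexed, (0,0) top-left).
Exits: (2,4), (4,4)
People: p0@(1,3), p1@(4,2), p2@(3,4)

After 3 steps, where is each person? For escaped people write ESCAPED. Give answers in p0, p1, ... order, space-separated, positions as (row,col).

Step 1: p0:(1,3)->(2,3) | p1:(4,2)->(4,3) | p2:(3,4)->(2,4)->EXIT
Step 2: p0:(2,3)->(2,4)->EXIT | p1:(4,3)->(4,4)->EXIT | p2:escaped

ESCAPED ESCAPED ESCAPED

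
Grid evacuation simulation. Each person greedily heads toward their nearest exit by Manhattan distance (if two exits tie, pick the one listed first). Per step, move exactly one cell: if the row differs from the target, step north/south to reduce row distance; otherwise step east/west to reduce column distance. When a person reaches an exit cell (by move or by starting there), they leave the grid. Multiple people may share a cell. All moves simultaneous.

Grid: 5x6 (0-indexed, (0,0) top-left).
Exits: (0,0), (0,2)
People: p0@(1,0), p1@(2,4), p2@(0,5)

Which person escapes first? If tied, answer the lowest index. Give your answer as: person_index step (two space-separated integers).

Step 1: p0:(1,0)->(0,0)->EXIT | p1:(2,4)->(1,4) | p2:(0,5)->(0,4)
Step 2: p0:escaped | p1:(1,4)->(0,4) | p2:(0,4)->(0,3)
Step 3: p0:escaped | p1:(0,4)->(0,3) | p2:(0,3)->(0,2)->EXIT
Step 4: p0:escaped | p1:(0,3)->(0,2)->EXIT | p2:escaped
Exit steps: [1, 4, 3]
First to escape: p0 at step 1

Answer: 0 1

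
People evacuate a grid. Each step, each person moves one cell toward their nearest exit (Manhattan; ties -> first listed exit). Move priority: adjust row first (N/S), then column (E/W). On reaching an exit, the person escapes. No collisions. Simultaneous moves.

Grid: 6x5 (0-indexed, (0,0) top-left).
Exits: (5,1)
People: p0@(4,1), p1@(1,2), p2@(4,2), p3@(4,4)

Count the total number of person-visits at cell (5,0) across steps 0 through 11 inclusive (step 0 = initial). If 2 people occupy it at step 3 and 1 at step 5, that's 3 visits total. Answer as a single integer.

Answer: 0

Derivation:
Step 0: p0@(4,1) p1@(1,2) p2@(4,2) p3@(4,4) -> at (5,0): 0 [-], cum=0
Step 1: p0@ESC p1@(2,2) p2@(5,2) p3@(5,4) -> at (5,0): 0 [-], cum=0
Step 2: p0@ESC p1@(3,2) p2@ESC p3@(5,3) -> at (5,0): 0 [-], cum=0
Step 3: p0@ESC p1@(4,2) p2@ESC p3@(5,2) -> at (5,0): 0 [-], cum=0
Step 4: p0@ESC p1@(5,2) p2@ESC p3@ESC -> at (5,0): 0 [-], cum=0
Step 5: p0@ESC p1@ESC p2@ESC p3@ESC -> at (5,0): 0 [-], cum=0
Total visits = 0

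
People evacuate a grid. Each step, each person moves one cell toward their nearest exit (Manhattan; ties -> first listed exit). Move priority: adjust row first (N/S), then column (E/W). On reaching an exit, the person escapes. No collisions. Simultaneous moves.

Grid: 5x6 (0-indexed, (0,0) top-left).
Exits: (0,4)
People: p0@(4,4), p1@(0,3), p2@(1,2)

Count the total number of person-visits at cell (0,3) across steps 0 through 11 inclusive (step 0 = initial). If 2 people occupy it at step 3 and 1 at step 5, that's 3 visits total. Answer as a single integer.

Step 0: p0@(4,4) p1@(0,3) p2@(1,2) -> at (0,3): 1 [p1], cum=1
Step 1: p0@(3,4) p1@ESC p2@(0,2) -> at (0,3): 0 [-], cum=1
Step 2: p0@(2,4) p1@ESC p2@(0,3) -> at (0,3): 1 [p2], cum=2
Step 3: p0@(1,4) p1@ESC p2@ESC -> at (0,3): 0 [-], cum=2
Step 4: p0@ESC p1@ESC p2@ESC -> at (0,3): 0 [-], cum=2
Total visits = 2

Answer: 2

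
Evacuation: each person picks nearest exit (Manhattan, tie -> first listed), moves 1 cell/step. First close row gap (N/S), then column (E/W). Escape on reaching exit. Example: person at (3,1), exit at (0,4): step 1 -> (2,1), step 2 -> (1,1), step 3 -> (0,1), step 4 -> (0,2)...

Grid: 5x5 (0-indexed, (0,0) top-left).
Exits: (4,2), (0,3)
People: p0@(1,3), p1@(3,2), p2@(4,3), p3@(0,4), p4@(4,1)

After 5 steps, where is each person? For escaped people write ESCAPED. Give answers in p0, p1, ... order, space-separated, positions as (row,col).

Step 1: p0:(1,3)->(0,3)->EXIT | p1:(3,2)->(4,2)->EXIT | p2:(4,3)->(4,2)->EXIT | p3:(0,4)->(0,3)->EXIT | p4:(4,1)->(4,2)->EXIT

ESCAPED ESCAPED ESCAPED ESCAPED ESCAPED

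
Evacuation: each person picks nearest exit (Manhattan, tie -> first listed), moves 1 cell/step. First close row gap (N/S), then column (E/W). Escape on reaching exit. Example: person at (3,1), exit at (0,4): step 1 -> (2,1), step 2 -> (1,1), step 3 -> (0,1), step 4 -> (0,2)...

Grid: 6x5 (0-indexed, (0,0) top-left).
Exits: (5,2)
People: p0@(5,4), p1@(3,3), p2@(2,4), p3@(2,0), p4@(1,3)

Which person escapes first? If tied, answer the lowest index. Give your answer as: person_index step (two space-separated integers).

Step 1: p0:(5,4)->(5,3) | p1:(3,3)->(4,3) | p2:(2,4)->(3,4) | p3:(2,0)->(3,0) | p4:(1,3)->(2,3)
Step 2: p0:(5,3)->(5,2)->EXIT | p1:(4,3)->(5,3) | p2:(3,4)->(4,4) | p3:(3,0)->(4,0) | p4:(2,3)->(3,3)
Step 3: p0:escaped | p1:(5,3)->(5,2)->EXIT | p2:(4,4)->(5,4) | p3:(4,0)->(5,0) | p4:(3,3)->(4,3)
Step 4: p0:escaped | p1:escaped | p2:(5,4)->(5,3) | p3:(5,0)->(5,1) | p4:(4,3)->(5,3)
Step 5: p0:escaped | p1:escaped | p2:(5,3)->(5,2)->EXIT | p3:(5,1)->(5,2)->EXIT | p4:(5,3)->(5,2)->EXIT
Exit steps: [2, 3, 5, 5, 5]
First to escape: p0 at step 2

Answer: 0 2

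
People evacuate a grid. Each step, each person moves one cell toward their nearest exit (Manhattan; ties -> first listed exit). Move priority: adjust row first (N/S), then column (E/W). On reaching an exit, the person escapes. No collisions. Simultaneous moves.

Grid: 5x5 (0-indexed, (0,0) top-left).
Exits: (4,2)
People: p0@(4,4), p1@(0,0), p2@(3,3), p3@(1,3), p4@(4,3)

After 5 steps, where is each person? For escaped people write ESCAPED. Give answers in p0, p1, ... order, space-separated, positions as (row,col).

Step 1: p0:(4,4)->(4,3) | p1:(0,0)->(1,0) | p2:(3,3)->(4,3) | p3:(1,3)->(2,3) | p4:(4,3)->(4,2)->EXIT
Step 2: p0:(4,3)->(4,2)->EXIT | p1:(1,0)->(2,0) | p2:(4,3)->(4,2)->EXIT | p3:(2,3)->(3,3) | p4:escaped
Step 3: p0:escaped | p1:(2,0)->(3,0) | p2:escaped | p3:(3,3)->(4,3) | p4:escaped
Step 4: p0:escaped | p1:(3,0)->(4,0) | p2:escaped | p3:(4,3)->(4,2)->EXIT | p4:escaped
Step 5: p0:escaped | p1:(4,0)->(4,1) | p2:escaped | p3:escaped | p4:escaped

ESCAPED (4,1) ESCAPED ESCAPED ESCAPED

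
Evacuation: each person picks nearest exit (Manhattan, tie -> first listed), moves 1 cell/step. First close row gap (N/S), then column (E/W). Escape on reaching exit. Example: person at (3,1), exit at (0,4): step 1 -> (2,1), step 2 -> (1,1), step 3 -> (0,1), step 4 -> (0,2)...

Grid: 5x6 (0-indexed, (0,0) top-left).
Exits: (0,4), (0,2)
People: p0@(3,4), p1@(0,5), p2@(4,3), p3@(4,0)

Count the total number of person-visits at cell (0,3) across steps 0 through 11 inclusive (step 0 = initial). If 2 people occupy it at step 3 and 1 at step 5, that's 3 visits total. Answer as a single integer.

Step 0: p0@(3,4) p1@(0,5) p2@(4,3) p3@(4,0) -> at (0,3): 0 [-], cum=0
Step 1: p0@(2,4) p1@ESC p2@(3,3) p3@(3,0) -> at (0,3): 0 [-], cum=0
Step 2: p0@(1,4) p1@ESC p2@(2,3) p3@(2,0) -> at (0,3): 0 [-], cum=0
Step 3: p0@ESC p1@ESC p2@(1,3) p3@(1,0) -> at (0,3): 0 [-], cum=0
Step 4: p0@ESC p1@ESC p2@(0,3) p3@(0,0) -> at (0,3): 1 [p2], cum=1
Step 5: p0@ESC p1@ESC p2@ESC p3@(0,1) -> at (0,3): 0 [-], cum=1
Step 6: p0@ESC p1@ESC p2@ESC p3@ESC -> at (0,3): 0 [-], cum=1
Total visits = 1

Answer: 1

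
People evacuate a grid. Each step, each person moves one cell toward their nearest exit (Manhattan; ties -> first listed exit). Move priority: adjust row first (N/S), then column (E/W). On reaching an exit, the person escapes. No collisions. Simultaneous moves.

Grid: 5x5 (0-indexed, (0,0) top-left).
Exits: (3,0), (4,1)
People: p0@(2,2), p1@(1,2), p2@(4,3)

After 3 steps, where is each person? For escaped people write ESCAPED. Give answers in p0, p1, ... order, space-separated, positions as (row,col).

Step 1: p0:(2,2)->(3,2) | p1:(1,2)->(2,2) | p2:(4,3)->(4,2)
Step 2: p0:(3,2)->(3,1) | p1:(2,2)->(3,2) | p2:(4,2)->(4,1)->EXIT
Step 3: p0:(3,1)->(3,0)->EXIT | p1:(3,2)->(3,1) | p2:escaped

ESCAPED (3,1) ESCAPED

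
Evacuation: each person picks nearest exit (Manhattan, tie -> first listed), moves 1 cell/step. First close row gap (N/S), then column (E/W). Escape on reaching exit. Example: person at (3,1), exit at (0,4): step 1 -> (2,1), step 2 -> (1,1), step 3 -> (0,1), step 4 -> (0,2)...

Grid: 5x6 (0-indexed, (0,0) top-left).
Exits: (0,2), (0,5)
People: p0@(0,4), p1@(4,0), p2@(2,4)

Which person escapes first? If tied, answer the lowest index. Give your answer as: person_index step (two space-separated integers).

Step 1: p0:(0,4)->(0,5)->EXIT | p1:(4,0)->(3,0) | p2:(2,4)->(1,4)
Step 2: p0:escaped | p1:(3,0)->(2,0) | p2:(1,4)->(0,4)
Step 3: p0:escaped | p1:(2,0)->(1,0) | p2:(0,4)->(0,5)->EXIT
Step 4: p0:escaped | p1:(1,0)->(0,0) | p2:escaped
Step 5: p0:escaped | p1:(0,0)->(0,1) | p2:escaped
Step 6: p0:escaped | p1:(0,1)->(0,2)->EXIT | p2:escaped
Exit steps: [1, 6, 3]
First to escape: p0 at step 1

Answer: 0 1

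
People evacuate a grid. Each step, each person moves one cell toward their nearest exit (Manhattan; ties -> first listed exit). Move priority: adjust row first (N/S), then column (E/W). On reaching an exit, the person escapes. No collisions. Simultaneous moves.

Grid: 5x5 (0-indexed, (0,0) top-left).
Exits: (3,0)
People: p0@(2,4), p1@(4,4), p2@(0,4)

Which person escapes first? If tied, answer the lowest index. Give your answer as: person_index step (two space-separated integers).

Answer: 0 5

Derivation:
Step 1: p0:(2,4)->(3,4) | p1:(4,4)->(3,4) | p2:(0,4)->(1,4)
Step 2: p0:(3,4)->(3,3) | p1:(3,4)->(3,3) | p2:(1,4)->(2,4)
Step 3: p0:(3,3)->(3,2) | p1:(3,3)->(3,2) | p2:(2,4)->(3,4)
Step 4: p0:(3,2)->(3,1) | p1:(3,2)->(3,1) | p2:(3,4)->(3,3)
Step 5: p0:(3,1)->(3,0)->EXIT | p1:(3,1)->(3,0)->EXIT | p2:(3,3)->(3,2)
Step 6: p0:escaped | p1:escaped | p2:(3,2)->(3,1)
Step 7: p0:escaped | p1:escaped | p2:(3,1)->(3,0)->EXIT
Exit steps: [5, 5, 7]
First to escape: p0 at step 5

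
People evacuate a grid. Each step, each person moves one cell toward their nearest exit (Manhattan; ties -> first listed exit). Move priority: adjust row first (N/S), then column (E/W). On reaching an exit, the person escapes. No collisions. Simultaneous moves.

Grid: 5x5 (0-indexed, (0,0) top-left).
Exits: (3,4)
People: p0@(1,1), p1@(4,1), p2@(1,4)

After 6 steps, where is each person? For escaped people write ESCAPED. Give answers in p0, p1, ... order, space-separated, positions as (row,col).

Step 1: p0:(1,1)->(2,1) | p1:(4,1)->(3,1) | p2:(1,4)->(2,4)
Step 2: p0:(2,1)->(3,1) | p1:(3,1)->(3,2) | p2:(2,4)->(3,4)->EXIT
Step 3: p0:(3,1)->(3,2) | p1:(3,2)->(3,3) | p2:escaped
Step 4: p0:(3,2)->(3,3) | p1:(3,3)->(3,4)->EXIT | p2:escaped
Step 5: p0:(3,3)->(3,4)->EXIT | p1:escaped | p2:escaped

ESCAPED ESCAPED ESCAPED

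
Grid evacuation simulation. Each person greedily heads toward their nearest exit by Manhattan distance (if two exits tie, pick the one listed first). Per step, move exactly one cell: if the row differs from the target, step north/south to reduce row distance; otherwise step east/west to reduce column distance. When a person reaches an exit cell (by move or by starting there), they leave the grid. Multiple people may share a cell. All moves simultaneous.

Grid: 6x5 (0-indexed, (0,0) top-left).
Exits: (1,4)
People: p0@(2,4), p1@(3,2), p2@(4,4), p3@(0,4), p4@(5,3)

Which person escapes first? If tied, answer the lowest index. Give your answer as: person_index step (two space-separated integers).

Answer: 0 1

Derivation:
Step 1: p0:(2,4)->(1,4)->EXIT | p1:(3,2)->(2,2) | p2:(4,4)->(3,4) | p3:(0,4)->(1,4)->EXIT | p4:(5,3)->(4,3)
Step 2: p0:escaped | p1:(2,2)->(1,2) | p2:(3,4)->(2,4) | p3:escaped | p4:(4,3)->(3,3)
Step 3: p0:escaped | p1:(1,2)->(1,3) | p2:(2,4)->(1,4)->EXIT | p3:escaped | p4:(3,3)->(2,3)
Step 4: p0:escaped | p1:(1,3)->(1,4)->EXIT | p2:escaped | p3:escaped | p4:(2,3)->(1,3)
Step 5: p0:escaped | p1:escaped | p2:escaped | p3:escaped | p4:(1,3)->(1,4)->EXIT
Exit steps: [1, 4, 3, 1, 5]
First to escape: p0 at step 1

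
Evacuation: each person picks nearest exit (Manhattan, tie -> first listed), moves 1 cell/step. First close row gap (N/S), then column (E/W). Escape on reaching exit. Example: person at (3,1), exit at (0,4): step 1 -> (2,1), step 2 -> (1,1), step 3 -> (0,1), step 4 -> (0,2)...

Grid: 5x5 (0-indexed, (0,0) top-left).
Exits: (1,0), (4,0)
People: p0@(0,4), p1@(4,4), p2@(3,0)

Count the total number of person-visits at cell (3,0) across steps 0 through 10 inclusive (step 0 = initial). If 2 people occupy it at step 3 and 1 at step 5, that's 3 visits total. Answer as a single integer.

Step 0: p0@(0,4) p1@(4,4) p2@(3,0) -> at (3,0): 1 [p2], cum=1
Step 1: p0@(1,4) p1@(4,3) p2@ESC -> at (3,0): 0 [-], cum=1
Step 2: p0@(1,3) p1@(4,2) p2@ESC -> at (3,0): 0 [-], cum=1
Step 3: p0@(1,2) p1@(4,1) p2@ESC -> at (3,0): 0 [-], cum=1
Step 4: p0@(1,1) p1@ESC p2@ESC -> at (3,0): 0 [-], cum=1
Step 5: p0@ESC p1@ESC p2@ESC -> at (3,0): 0 [-], cum=1
Total visits = 1

Answer: 1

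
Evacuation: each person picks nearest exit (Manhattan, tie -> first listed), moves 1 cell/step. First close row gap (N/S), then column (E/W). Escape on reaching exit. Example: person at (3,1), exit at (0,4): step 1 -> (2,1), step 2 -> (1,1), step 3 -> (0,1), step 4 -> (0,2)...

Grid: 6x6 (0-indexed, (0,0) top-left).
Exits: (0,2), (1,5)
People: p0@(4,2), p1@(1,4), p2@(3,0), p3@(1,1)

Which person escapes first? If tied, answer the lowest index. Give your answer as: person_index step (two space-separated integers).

Step 1: p0:(4,2)->(3,2) | p1:(1,4)->(1,5)->EXIT | p2:(3,0)->(2,0) | p3:(1,1)->(0,1)
Step 2: p0:(3,2)->(2,2) | p1:escaped | p2:(2,0)->(1,0) | p3:(0,1)->(0,2)->EXIT
Step 3: p0:(2,2)->(1,2) | p1:escaped | p2:(1,0)->(0,0) | p3:escaped
Step 4: p0:(1,2)->(0,2)->EXIT | p1:escaped | p2:(0,0)->(0,1) | p3:escaped
Step 5: p0:escaped | p1:escaped | p2:(0,1)->(0,2)->EXIT | p3:escaped
Exit steps: [4, 1, 5, 2]
First to escape: p1 at step 1

Answer: 1 1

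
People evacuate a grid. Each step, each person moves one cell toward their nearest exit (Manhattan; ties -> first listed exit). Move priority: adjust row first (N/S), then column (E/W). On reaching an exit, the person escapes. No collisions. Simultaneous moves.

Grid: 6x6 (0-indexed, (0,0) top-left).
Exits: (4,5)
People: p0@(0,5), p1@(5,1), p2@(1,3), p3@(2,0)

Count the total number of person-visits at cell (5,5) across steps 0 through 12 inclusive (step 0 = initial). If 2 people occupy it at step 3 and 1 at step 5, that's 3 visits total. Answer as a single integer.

Step 0: p0@(0,5) p1@(5,1) p2@(1,3) p3@(2,0) -> at (5,5): 0 [-], cum=0
Step 1: p0@(1,5) p1@(4,1) p2@(2,3) p3@(3,0) -> at (5,5): 0 [-], cum=0
Step 2: p0@(2,5) p1@(4,2) p2@(3,3) p3@(4,0) -> at (5,5): 0 [-], cum=0
Step 3: p0@(3,5) p1@(4,3) p2@(4,3) p3@(4,1) -> at (5,5): 0 [-], cum=0
Step 4: p0@ESC p1@(4,4) p2@(4,4) p3@(4,2) -> at (5,5): 0 [-], cum=0
Step 5: p0@ESC p1@ESC p2@ESC p3@(4,3) -> at (5,5): 0 [-], cum=0
Step 6: p0@ESC p1@ESC p2@ESC p3@(4,4) -> at (5,5): 0 [-], cum=0
Step 7: p0@ESC p1@ESC p2@ESC p3@ESC -> at (5,5): 0 [-], cum=0
Total visits = 0

Answer: 0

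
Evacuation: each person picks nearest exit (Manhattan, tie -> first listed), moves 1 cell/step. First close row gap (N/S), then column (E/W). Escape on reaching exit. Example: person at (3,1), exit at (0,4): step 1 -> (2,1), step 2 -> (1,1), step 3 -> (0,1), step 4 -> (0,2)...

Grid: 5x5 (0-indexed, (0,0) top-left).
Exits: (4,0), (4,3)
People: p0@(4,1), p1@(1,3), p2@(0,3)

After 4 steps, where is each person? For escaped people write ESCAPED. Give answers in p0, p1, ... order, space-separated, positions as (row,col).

Step 1: p0:(4,1)->(4,0)->EXIT | p1:(1,3)->(2,3) | p2:(0,3)->(1,3)
Step 2: p0:escaped | p1:(2,3)->(3,3) | p2:(1,3)->(2,3)
Step 3: p0:escaped | p1:(3,3)->(4,3)->EXIT | p2:(2,3)->(3,3)
Step 4: p0:escaped | p1:escaped | p2:(3,3)->(4,3)->EXIT

ESCAPED ESCAPED ESCAPED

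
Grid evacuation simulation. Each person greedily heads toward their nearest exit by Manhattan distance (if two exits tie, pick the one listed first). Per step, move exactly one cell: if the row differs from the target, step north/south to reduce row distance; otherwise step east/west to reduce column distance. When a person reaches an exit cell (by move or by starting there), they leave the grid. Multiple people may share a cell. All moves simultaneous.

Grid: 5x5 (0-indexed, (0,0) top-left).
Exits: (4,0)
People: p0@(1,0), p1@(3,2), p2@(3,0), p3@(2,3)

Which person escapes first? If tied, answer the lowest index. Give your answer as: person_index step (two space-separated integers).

Answer: 2 1

Derivation:
Step 1: p0:(1,0)->(2,0) | p1:(3,2)->(4,2) | p2:(3,0)->(4,0)->EXIT | p3:(2,3)->(3,3)
Step 2: p0:(2,0)->(3,0) | p1:(4,2)->(4,1) | p2:escaped | p3:(3,3)->(4,3)
Step 3: p0:(3,0)->(4,0)->EXIT | p1:(4,1)->(4,0)->EXIT | p2:escaped | p3:(4,3)->(4,2)
Step 4: p0:escaped | p1:escaped | p2:escaped | p3:(4,2)->(4,1)
Step 5: p0:escaped | p1:escaped | p2:escaped | p3:(4,1)->(4,0)->EXIT
Exit steps: [3, 3, 1, 5]
First to escape: p2 at step 1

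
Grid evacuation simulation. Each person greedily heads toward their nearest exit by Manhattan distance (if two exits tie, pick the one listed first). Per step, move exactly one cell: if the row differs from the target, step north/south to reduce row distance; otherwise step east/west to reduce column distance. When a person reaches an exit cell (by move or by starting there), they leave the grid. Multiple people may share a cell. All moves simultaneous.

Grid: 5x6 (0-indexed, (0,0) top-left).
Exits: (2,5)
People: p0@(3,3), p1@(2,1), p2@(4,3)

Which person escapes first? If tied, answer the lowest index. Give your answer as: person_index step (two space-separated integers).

Step 1: p0:(3,3)->(2,3) | p1:(2,1)->(2,2) | p2:(4,3)->(3,3)
Step 2: p0:(2,3)->(2,4) | p1:(2,2)->(2,3) | p2:(3,3)->(2,3)
Step 3: p0:(2,4)->(2,5)->EXIT | p1:(2,3)->(2,4) | p2:(2,3)->(2,4)
Step 4: p0:escaped | p1:(2,4)->(2,5)->EXIT | p2:(2,4)->(2,5)->EXIT
Exit steps: [3, 4, 4]
First to escape: p0 at step 3

Answer: 0 3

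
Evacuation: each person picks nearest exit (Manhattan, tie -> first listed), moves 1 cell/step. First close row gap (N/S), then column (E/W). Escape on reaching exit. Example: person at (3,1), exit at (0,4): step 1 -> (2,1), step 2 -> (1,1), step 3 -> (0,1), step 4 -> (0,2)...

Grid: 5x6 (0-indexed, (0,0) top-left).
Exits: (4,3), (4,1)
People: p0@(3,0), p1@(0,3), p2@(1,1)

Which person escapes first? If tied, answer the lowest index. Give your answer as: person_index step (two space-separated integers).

Answer: 0 2

Derivation:
Step 1: p0:(3,0)->(4,0) | p1:(0,3)->(1,3) | p2:(1,1)->(2,1)
Step 2: p0:(4,0)->(4,1)->EXIT | p1:(1,3)->(2,3) | p2:(2,1)->(3,1)
Step 3: p0:escaped | p1:(2,3)->(3,3) | p2:(3,1)->(4,1)->EXIT
Step 4: p0:escaped | p1:(3,3)->(4,3)->EXIT | p2:escaped
Exit steps: [2, 4, 3]
First to escape: p0 at step 2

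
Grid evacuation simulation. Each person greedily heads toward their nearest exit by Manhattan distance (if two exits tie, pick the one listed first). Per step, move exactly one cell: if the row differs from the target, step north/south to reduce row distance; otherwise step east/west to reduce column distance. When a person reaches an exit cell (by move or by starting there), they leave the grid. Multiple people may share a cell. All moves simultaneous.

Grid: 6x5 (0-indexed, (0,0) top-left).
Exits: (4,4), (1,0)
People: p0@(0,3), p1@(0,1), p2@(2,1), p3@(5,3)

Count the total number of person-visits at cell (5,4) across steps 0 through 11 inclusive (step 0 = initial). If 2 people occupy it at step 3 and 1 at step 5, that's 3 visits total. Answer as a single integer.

Answer: 0

Derivation:
Step 0: p0@(0,3) p1@(0,1) p2@(2,1) p3@(5,3) -> at (5,4): 0 [-], cum=0
Step 1: p0@(1,3) p1@(1,1) p2@(1,1) p3@(4,3) -> at (5,4): 0 [-], cum=0
Step 2: p0@(1,2) p1@ESC p2@ESC p3@ESC -> at (5,4): 0 [-], cum=0
Step 3: p0@(1,1) p1@ESC p2@ESC p3@ESC -> at (5,4): 0 [-], cum=0
Step 4: p0@ESC p1@ESC p2@ESC p3@ESC -> at (5,4): 0 [-], cum=0
Total visits = 0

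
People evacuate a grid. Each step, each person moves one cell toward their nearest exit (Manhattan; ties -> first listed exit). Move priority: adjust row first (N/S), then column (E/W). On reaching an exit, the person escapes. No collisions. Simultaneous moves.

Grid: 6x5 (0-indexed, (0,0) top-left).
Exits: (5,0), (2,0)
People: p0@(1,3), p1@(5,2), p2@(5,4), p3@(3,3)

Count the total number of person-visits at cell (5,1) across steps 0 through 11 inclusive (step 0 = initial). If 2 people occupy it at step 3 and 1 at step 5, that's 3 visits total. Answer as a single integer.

Step 0: p0@(1,3) p1@(5,2) p2@(5,4) p3@(3,3) -> at (5,1): 0 [-], cum=0
Step 1: p0@(2,3) p1@(5,1) p2@(5,3) p3@(2,3) -> at (5,1): 1 [p1], cum=1
Step 2: p0@(2,2) p1@ESC p2@(5,2) p3@(2,2) -> at (5,1): 0 [-], cum=1
Step 3: p0@(2,1) p1@ESC p2@(5,1) p3@(2,1) -> at (5,1): 1 [p2], cum=2
Step 4: p0@ESC p1@ESC p2@ESC p3@ESC -> at (5,1): 0 [-], cum=2
Total visits = 2

Answer: 2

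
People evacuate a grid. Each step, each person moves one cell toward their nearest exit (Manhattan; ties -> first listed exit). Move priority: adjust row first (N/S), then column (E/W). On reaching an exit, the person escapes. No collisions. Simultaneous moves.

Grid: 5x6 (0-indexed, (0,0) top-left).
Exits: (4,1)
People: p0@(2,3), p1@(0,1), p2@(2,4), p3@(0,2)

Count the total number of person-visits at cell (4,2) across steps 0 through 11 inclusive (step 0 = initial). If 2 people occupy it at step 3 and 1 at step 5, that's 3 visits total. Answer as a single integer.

Step 0: p0@(2,3) p1@(0,1) p2@(2,4) p3@(0,2) -> at (4,2): 0 [-], cum=0
Step 1: p0@(3,3) p1@(1,1) p2@(3,4) p3@(1,2) -> at (4,2): 0 [-], cum=0
Step 2: p0@(4,3) p1@(2,1) p2@(4,4) p3@(2,2) -> at (4,2): 0 [-], cum=0
Step 3: p0@(4,2) p1@(3,1) p2@(4,3) p3@(3,2) -> at (4,2): 1 [p0], cum=1
Step 4: p0@ESC p1@ESC p2@(4,2) p3@(4,2) -> at (4,2): 2 [p2,p3], cum=3
Step 5: p0@ESC p1@ESC p2@ESC p3@ESC -> at (4,2): 0 [-], cum=3
Total visits = 3

Answer: 3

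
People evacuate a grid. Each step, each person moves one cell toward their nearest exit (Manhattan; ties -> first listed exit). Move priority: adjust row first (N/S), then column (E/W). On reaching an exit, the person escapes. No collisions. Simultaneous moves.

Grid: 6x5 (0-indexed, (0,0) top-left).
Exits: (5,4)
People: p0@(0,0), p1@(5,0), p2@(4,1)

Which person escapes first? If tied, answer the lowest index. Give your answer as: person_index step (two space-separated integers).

Answer: 1 4

Derivation:
Step 1: p0:(0,0)->(1,0) | p1:(5,0)->(5,1) | p2:(4,1)->(5,1)
Step 2: p0:(1,0)->(2,0) | p1:(5,1)->(5,2) | p2:(5,1)->(5,2)
Step 3: p0:(2,0)->(3,0) | p1:(5,2)->(5,3) | p2:(5,2)->(5,3)
Step 4: p0:(3,0)->(4,0) | p1:(5,3)->(5,4)->EXIT | p2:(5,3)->(5,4)->EXIT
Step 5: p0:(4,0)->(5,0) | p1:escaped | p2:escaped
Step 6: p0:(5,0)->(5,1) | p1:escaped | p2:escaped
Step 7: p0:(5,1)->(5,2) | p1:escaped | p2:escaped
Step 8: p0:(5,2)->(5,3) | p1:escaped | p2:escaped
Step 9: p0:(5,3)->(5,4)->EXIT | p1:escaped | p2:escaped
Exit steps: [9, 4, 4]
First to escape: p1 at step 4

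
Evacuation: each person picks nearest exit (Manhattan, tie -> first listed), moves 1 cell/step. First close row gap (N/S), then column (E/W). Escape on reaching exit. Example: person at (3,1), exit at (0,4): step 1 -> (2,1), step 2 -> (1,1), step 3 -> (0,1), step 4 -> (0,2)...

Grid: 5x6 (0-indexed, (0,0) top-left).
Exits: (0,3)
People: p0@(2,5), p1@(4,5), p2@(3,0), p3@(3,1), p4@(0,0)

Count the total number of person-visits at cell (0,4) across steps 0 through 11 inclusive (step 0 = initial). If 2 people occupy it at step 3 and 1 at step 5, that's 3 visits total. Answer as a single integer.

Step 0: p0@(2,5) p1@(4,5) p2@(3,0) p3@(3,1) p4@(0,0) -> at (0,4): 0 [-], cum=0
Step 1: p0@(1,5) p1@(3,5) p2@(2,0) p3@(2,1) p4@(0,1) -> at (0,4): 0 [-], cum=0
Step 2: p0@(0,5) p1@(2,5) p2@(1,0) p3@(1,1) p4@(0,2) -> at (0,4): 0 [-], cum=0
Step 3: p0@(0,4) p1@(1,5) p2@(0,0) p3@(0,1) p4@ESC -> at (0,4): 1 [p0], cum=1
Step 4: p0@ESC p1@(0,5) p2@(0,1) p3@(0,2) p4@ESC -> at (0,4): 0 [-], cum=1
Step 5: p0@ESC p1@(0,4) p2@(0,2) p3@ESC p4@ESC -> at (0,4): 1 [p1], cum=2
Step 6: p0@ESC p1@ESC p2@ESC p3@ESC p4@ESC -> at (0,4): 0 [-], cum=2
Total visits = 2

Answer: 2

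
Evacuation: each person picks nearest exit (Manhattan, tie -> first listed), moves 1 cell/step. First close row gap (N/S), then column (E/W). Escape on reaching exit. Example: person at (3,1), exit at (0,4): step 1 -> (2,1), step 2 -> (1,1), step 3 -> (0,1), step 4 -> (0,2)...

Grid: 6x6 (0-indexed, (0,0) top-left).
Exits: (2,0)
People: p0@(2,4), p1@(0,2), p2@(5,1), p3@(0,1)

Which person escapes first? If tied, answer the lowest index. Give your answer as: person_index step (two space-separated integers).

Answer: 3 3

Derivation:
Step 1: p0:(2,4)->(2,3) | p1:(0,2)->(1,2) | p2:(5,1)->(4,1) | p3:(0,1)->(1,1)
Step 2: p0:(2,3)->(2,2) | p1:(1,2)->(2,2) | p2:(4,1)->(3,1) | p3:(1,1)->(2,1)
Step 3: p0:(2,2)->(2,1) | p1:(2,2)->(2,1) | p2:(3,1)->(2,1) | p3:(2,1)->(2,0)->EXIT
Step 4: p0:(2,1)->(2,0)->EXIT | p1:(2,1)->(2,0)->EXIT | p2:(2,1)->(2,0)->EXIT | p3:escaped
Exit steps: [4, 4, 4, 3]
First to escape: p3 at step 3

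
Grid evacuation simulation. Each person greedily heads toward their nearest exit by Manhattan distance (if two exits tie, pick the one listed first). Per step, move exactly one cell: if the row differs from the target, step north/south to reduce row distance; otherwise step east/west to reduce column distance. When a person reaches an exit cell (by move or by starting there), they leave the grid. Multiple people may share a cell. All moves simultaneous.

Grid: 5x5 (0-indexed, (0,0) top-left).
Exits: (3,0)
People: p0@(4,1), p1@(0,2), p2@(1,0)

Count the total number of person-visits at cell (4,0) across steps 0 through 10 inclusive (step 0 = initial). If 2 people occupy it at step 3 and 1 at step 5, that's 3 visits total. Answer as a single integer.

Answer: 0

Derivation:
Step 0: p0@(4,1) p1@(0,2) p2@(1,0) -> at (4,0): 0 [-], cum=0
Step 1: p0@(3,1) p1@(1,2) p2@(2,0) -> at (4,0): 0 [-], cum=0
Step 2: p0@ESC p1@(2,2) p2@ESC -> at (4,0): 0 [-], cum=0
Step 3: p0@ESC p1@(3,2) p2@ESC -> at (4,0): 0 [-], cum=0
Step 4: p0@ESC p1@(3,1) p2@ESC -> at (4,0): 0 [-], cum=0
Step 5: p0@ESC p1@ESC p2@ESC -> at (4,0): 0 [-], cum=0
Total visits = 0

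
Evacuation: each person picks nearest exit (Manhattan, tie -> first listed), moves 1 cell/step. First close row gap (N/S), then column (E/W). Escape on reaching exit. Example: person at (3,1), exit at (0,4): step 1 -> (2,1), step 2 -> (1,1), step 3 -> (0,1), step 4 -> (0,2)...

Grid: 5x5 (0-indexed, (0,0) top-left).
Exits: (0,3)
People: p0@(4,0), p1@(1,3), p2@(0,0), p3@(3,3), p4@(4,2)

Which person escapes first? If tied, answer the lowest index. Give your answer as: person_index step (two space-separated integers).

Step 1: p0:(4,0)->(3,0) | p1:(1,3)->(0,3)->EXIT | p2:(0,0)->(0,1) | p3:(3,3)->(2,3) | p4:(4,2)->(3,2)
Step 2: p0:(3,0)->(2,0) | p1:escaped | p2:(0,1)->(0,2) | p3:(2,3)->(1,3) | p4:(3,2)->(2,2)
Step 3: p0:(2,0)->(1,0) | p1:escaped | p2:(0,2)->(0,3)->EXIT | p3:(1,3)->(0,3)->EXIT | p4:(2,2)->(1,2)
Step 4: p0:(1,0)->(0,0) | p1:escaped | p2:escaped | p3:escaped | p4:(1,2)->(0,2)
Step 5: p0:(0,0)->(0,1) | p1:escaped | p2:escaped | p3:escaped | p4:(0,2)->(0,3)->EXIT
Step 6: p0:(0,1)->(0,2) | p1:escaped | p2:escaped | p3:escaped | p4:escaped
Step 7: p0:(0,2)->(0,3)->EXIT | p1:escaped | p2:escaped | p3:escaped | p4:escaped
Exit steps: [7, 1, 3, 3, 5]
First to escape: p1 at step 1

Answer: 1 1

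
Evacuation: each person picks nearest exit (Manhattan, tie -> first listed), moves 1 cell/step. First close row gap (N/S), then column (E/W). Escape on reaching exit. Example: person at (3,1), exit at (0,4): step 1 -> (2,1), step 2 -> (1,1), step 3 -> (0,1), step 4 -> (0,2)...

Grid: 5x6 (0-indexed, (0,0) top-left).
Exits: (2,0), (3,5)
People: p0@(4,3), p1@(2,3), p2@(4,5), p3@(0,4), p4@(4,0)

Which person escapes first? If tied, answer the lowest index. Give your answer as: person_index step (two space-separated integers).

Answer: 2 1

Derivation:
Step 1: p0:(4,3)->(3,3) | p1:(2,3)->(2,2) | p2:(4,5)->(3,5)->EXIT | p3:(0,4)->(1,4) | p4:(4,0)->(3,0)
Step 2: p0:(3,3)->(3,4) | p1:(2,2)->(2,1) | p2:escaped | p3:(1,4)->(2,4) | p4:(3,0)->(2,0)->EXIT
Step 3: p0:(3,4)->(3,5)->EXIT | p1:(2,1)->(2,0)->EXIT | p2:escaped | p3:(2,4)->(3,4) | p4:escaped
Step 4: p0:escaped | p1:escaped | p2:escaped | p3:(3,4)->(3,5)->EXIT | p4:escaped
Exit steps: [3, 3, 1, 4, 2]
First to escape: p2 at step 1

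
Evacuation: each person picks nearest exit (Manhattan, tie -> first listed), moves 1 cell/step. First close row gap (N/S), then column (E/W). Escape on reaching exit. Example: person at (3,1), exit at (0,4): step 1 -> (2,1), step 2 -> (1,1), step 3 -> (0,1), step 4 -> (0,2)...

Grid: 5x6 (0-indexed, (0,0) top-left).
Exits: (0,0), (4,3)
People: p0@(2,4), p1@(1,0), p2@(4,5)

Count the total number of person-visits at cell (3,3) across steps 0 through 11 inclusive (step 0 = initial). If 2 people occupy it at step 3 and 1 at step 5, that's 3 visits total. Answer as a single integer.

Step 0: p0@(2,4) p1@(1,0) p2@(4,5) -> at (3,3): 0 [-], cum=0
Step 1: p0@(3,4) p1@ESC p2@(4,4) -> at (3,3): 0 [-], cum=0
Step 2: p0@(4,4) p1@ESC p2@ESC -> at (3,3): 0 [-], cum=0
Step 3: p0@ESC p1@ESC p2@ESC -> at (3,3): 0 [-], cum=0
Total visits = 0

Answer: 0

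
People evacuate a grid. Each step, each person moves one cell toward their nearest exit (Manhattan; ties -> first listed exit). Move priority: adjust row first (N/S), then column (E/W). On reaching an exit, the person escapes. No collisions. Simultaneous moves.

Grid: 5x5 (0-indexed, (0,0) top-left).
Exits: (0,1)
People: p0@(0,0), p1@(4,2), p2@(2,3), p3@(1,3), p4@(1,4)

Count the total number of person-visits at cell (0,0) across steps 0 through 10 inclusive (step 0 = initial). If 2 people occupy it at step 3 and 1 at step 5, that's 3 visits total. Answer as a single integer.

Answer: 1

Derivation:
Step 0: p0@(0,0) p1@(4,2) p2@(2,3) p3@(1,3) p4@(1,4) -> at (0,0): 1 [p0], cum=1
Step 1: p0@ESC p1@(3,2) p2@(1,3) p3@(0,3) p4@(0,4) -> at (0,0): 0 [-], cum=1
Step 2: p0@ESC p1@(2,2) p2@(0,3) p3@(0,2) p4@(0,3) -> at (0,0): 0 [-], cum=1
Step 3: p0@ESC p1@(1,2) p2@(0,2) p3@ESC p4@(0,2) -> at (0,0): 0 [-], cum=1
Step 4: p0@ESC p1@(0,2) p2@ESC p3@ESC p4@ESC -> at (0,0): 0 [-], cum=1
Step 5: p0@ESC p1@ESC p2@ESC p3@ESC p4@ESC -> at (0,0): 0 [-], cum=1
Total visits = 1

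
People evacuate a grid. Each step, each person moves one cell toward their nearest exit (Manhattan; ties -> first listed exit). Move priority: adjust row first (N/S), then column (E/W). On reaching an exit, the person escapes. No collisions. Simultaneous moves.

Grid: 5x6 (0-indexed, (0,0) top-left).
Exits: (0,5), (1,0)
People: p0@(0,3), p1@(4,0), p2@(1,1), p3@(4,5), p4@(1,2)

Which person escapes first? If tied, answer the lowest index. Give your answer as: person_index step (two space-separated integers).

Answer: 2 1

Derivation:
Step 1: p0:(0,3)->(0,4) | p1:(4,0)->(3,0) | p2:(1,1)->(1,0)->EXIT | p3:(4,5)->(3,5) | p4:(1,2)->(1,1)
Step 2: p0:(0,4)->(0,5)->EXIT | p1:(3,0)->(2,0) | p2:escaped | p3:(3,5)->(2,5) | p4:(1,1)->(1,0)->EXIT
Step 3: p0:escaped | p1:(2,0)->(1,0)->EXIT | p2:escaped | p3:(2,5)->(1,5) | p4:escaped
Step 4: p0:escaped | p1:escaped | p2:escaped | p3:(1,5)->(0,5)->EXIT | p4:escaped
Exit steps: [2, 3, 1, 4, 2]
First to escape: p2 at step 1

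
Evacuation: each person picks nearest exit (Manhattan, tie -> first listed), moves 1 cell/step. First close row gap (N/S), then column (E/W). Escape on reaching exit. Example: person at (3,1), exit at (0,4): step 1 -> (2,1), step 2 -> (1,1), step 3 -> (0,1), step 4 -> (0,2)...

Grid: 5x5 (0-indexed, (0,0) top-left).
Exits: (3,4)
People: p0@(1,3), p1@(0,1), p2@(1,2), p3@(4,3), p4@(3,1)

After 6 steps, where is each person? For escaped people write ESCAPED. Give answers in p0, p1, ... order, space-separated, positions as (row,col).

Step 1: p0:(1,3)->(2,3) | p1:(0,1)->(1,1) | p2:(1,2)->(2,2) | p3:(4,3)->(3,3) | p4:(3,1)->(3,2)
Step 2: p0:(2,3)->(3,3) | p1:(1,1)->(2,1) | p2:(2,2)->(3,2) | p3:(3,3)->(3,4)->EXIT | p4:(3,2)->(3,3)
Step 3: p0:(3,3)->(3,4)->EXIT | p1:(2,1)->(3,1) | p2:(3,2)->(3,3) | p3:escaped | p4:(3,3)->(3,4)->EXIT
Step 4: p0:escaped | p1:(3,1)->(3,2) | p2:(3,3)->(3,4)->EXIT | p3:escaped | p4:escaped
Step 5: p0:escaped | p1:(3,2)->(3,3) | p2:escaped | p3:escaped | p4:escaped
Step 6: p0:escaped | p1:(3,3)->(3,4)->EXIT | p2:escaped | p3:escaped | p4:escaped

ESCAPED ESCAPED ESCAPED ESCAPED ESCAPED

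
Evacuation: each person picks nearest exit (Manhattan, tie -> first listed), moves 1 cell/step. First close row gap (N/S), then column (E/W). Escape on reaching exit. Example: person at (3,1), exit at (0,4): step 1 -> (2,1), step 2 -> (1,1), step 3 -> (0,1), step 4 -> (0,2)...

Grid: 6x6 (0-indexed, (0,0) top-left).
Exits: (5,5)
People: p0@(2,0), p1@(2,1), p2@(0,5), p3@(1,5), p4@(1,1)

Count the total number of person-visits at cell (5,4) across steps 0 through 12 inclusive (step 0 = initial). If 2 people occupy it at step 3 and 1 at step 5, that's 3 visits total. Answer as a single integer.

Step 0: p0@(2,0) p1@(2,1) p2@(0,5) p3@(1,5) p4@(1,1) -> at (5,4): 0 [-], cum=0
Step 1: p0@(3,0) p1@(3,1) p2@(1,5) p3@(2,5) p4@(2,1) -> at (5,4): 0 [-], cum=0
Step 2: p0@(4,0) p1@(4,1) p2@(2,5) p3@(3,5) p4@(3,1) -> at (5,4): 0 [-], cum=0
Step 3: p0@(5,0) p1@(5,1) p2@(3,5) p3@(4,5) p4@(4,1) -> at (5,4): 0 [-], cum=0
Step 4: p0@(5,1) p1@(5,2) p2@(4,5) p3@ESC p4@(5,1) -> at (5,4): 0 [-], cum=0
Step 5: p0@(5,2) p1@(5,3) p2@ESC p3@ESC p4@(5,2) -> at (5,4): 0 [-], cum=0
Step 6: p0@(5,3) p1@(5,4) p2@ESC p3@ESC p4@(5,3) -> at (5,4): 1 [p1], cum=1
Step 7: p0@(5,4) p1@ESC p2@ESC p3@ESC p4@(5,4) -> at (5,4): 2 [p0,p4], cum=3
Step 8: p0@ESC p1@ESC p2@ESC p3@ESC p4@ESC -> at (5,4): 0 [-], cum=3
Total visits = 3

Answer: 3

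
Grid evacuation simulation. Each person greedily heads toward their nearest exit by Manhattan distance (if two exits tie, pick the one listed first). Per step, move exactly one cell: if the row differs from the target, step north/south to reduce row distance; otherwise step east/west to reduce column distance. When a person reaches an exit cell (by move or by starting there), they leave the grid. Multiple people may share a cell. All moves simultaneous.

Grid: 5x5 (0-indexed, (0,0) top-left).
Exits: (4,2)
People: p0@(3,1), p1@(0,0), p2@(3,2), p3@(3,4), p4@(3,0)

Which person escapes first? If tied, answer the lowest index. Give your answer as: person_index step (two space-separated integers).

Answer: 2 1

Derivation:
Step 1: p0:(3,1)->(4,1) | p1:(0,0)->(1,0) | p2:(3,2)->(4,2)->EXIT | p3:(3,4)->(4,4) | p4:(3,0)->(4,0)
Step 2: p0:(4,1)->(4,2)->EXIT | p1:(1,0)->(2,0) | p2:escaped | p3:(4,4)->(4,3) | p4:(4,0)->(4,1)
Step 3: p0:escaped | p1:(2,0)->(3,0) | p2:escaped | p3:(4,3)->(4,2)->EXIT | p4:(4,1)->(4,2)->EXIT
Step 4: p0:escaped | p1:(3,0)->(4,0) | p2:escaped | p3:escaped | p4:escaped
Step 5: p0:escaped | p1:(4,0)->(4,1) | p2:escaped | p3:escaped | p4:escaped
Step 6: p0:escaped | p1:(4,1)->(4,2)->EXIT | p2:escaped | p3:escaped | p4:escaped
Exit steps: [2, 6, 1, 3, 3]
First to escape: p2 at step 1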